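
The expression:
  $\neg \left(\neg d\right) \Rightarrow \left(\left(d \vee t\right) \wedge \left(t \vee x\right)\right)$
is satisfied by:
  {x: True, t: True, d: False}
  {x: True, t: False, d: False}
  {t: True, x: False, d: False}
  {x: False, t: False, d: False}
  {x: True, d: True, t: True}
  {x: True, d: True, t: False}
  {d: True, t: True, x: False}


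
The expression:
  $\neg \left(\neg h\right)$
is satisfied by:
  {h: True}


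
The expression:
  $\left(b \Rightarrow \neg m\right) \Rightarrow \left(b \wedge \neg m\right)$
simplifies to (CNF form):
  $b$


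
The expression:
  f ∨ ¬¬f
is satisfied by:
  {f: True}


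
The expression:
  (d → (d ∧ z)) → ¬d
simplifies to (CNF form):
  ¬d ∨ ¬z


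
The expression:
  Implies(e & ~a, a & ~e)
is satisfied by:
  {a: True, e: False}
  {e: False, a: False}
  {e: True, a: True}


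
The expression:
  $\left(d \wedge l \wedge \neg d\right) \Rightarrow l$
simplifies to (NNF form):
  $\text{True}$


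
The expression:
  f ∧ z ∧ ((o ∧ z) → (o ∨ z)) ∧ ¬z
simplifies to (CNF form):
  False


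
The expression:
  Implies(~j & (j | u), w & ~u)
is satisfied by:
  {j: True, u: False}
  {u: False, j: False}
  {u: True, j: True}


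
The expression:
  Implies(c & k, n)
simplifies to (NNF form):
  n | ~c | ~k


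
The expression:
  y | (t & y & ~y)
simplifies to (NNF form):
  y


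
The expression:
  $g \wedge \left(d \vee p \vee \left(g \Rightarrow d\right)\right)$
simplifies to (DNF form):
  $\left(d \wedge g\right) \vee \left(g \wedge p\right)$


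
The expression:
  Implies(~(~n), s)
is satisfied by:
  {s: True, n: False}
  {n: False, s: False}
  {n: True, s: True}


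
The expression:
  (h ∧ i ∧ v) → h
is always true.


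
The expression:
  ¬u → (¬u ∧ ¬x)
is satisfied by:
  {u: True, x: False}
  {x: False, u: False}
  {x: True, u: True}


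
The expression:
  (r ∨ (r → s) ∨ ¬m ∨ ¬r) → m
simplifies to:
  m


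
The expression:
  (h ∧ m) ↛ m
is never true.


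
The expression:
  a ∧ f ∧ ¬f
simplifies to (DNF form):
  False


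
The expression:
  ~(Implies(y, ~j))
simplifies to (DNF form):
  j & y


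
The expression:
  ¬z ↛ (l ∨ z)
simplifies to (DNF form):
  ¬l ∧ ¬z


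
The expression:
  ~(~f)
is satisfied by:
  {f: True}


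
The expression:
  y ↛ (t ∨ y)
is never true.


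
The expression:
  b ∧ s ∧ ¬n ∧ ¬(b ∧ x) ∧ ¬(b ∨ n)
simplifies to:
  False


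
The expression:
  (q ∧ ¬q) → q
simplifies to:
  True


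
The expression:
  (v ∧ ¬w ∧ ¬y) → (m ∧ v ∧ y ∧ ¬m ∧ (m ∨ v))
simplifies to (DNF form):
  w ∨ y ∨ ¬v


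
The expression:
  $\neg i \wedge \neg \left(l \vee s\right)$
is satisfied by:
  {i: False, l: False, s: False}


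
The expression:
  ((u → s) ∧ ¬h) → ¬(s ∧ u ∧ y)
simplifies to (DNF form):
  h ∨ ¬s ∨ ¬u ∨ ¬y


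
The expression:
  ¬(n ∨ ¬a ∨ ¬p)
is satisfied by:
  {a: True, p: True, n: False}


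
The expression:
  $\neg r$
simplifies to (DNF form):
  $\neg r$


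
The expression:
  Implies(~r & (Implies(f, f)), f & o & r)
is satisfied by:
  {r: True}


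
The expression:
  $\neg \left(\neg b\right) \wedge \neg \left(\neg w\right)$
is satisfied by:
  {w: True, b: True}


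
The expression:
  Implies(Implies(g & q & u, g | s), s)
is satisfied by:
  {s: True}


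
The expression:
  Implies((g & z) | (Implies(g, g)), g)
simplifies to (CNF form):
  g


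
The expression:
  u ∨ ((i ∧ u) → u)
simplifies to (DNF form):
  True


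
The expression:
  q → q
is always true.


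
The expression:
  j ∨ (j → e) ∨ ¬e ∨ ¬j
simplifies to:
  True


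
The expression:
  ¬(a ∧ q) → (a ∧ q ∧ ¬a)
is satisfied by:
  {a: True, q: True}


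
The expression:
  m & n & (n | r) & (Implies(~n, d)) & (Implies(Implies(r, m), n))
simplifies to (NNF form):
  m & n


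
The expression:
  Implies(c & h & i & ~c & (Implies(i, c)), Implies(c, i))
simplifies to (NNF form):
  True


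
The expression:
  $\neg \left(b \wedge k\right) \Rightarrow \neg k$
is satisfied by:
  {b: True, k: False}
  {k: False, b: False}
  {k: True, b: True}


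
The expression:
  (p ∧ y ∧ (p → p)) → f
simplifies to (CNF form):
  f ∨ ¬p ∨ ¬y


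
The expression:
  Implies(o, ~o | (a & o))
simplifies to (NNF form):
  a | ~o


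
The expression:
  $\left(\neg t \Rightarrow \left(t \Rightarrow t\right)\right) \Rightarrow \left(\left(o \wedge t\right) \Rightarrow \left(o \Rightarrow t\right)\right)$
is always true.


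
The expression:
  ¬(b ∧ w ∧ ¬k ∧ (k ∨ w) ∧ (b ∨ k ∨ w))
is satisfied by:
  {k: True, w: False, b: False}
  {w: False, b: False, k: False}
  {b: True, k: True, w: False}
  {b: True, w: False, k: False}
  {k: True, w: True, b: False}
  {w: True, k: False, b: False}
  {b: True, w: True, k: True}


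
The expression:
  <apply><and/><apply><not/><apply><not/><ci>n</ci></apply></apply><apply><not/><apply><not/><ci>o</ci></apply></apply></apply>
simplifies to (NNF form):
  <apply><and/><ci>n</ci><ci>o</ci></apply>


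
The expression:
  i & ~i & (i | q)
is never true.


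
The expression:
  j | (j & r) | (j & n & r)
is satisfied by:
  {j: True}


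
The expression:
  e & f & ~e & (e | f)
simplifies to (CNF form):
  False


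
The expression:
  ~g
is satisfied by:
  {g: False}


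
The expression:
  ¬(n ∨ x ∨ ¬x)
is never true.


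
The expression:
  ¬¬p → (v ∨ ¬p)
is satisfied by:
  {v: True, p: False}
  {p: False, v: False}
  {p: True, v: True}


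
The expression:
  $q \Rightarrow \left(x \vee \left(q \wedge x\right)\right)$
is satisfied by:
  {x: True, q: False}
  {q: False, x: False}
  {q: True, x: True}


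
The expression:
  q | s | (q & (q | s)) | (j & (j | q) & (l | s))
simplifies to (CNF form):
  (j | q | s) & (l | q | s)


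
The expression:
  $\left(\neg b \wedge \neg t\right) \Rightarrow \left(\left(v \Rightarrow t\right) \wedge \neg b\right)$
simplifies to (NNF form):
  $b \vee t \vee \neg v$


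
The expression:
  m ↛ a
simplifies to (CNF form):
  m ∧ ¬a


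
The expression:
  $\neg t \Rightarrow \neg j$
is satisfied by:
  {t: True, j: False}
  {j: False, t: False}
  {j: True, t: True}


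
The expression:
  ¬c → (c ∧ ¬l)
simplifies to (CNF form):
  c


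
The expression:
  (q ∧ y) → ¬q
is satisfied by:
  {q: False, y: False}
  {y: True, q: False}
  {q: True, y: False}


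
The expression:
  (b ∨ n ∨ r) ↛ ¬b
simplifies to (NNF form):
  b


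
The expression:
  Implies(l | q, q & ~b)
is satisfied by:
  {l: False, b: False, q: False}
  {q: True, l: False, b: False}
  {b: True, l: False, q: False}
  {q: True, l: True, b: False}


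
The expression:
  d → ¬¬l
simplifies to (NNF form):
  l ∨ ¬d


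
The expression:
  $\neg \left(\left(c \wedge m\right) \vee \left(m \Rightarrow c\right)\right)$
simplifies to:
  $m \wedge \neg c$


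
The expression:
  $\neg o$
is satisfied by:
  {o: False}


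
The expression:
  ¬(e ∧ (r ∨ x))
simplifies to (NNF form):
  (¬r ∧ ¬x) ∨ ¬e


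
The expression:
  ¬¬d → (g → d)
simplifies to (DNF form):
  True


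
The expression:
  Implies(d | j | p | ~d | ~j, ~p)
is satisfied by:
  {p: False}


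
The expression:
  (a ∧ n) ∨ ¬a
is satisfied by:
  {n: True, a: False}
  {a: False, n: False}
  {a: True, n: True}


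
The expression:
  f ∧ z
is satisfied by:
  {z: True, f: True}


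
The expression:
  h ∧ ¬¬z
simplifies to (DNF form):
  h ∧ z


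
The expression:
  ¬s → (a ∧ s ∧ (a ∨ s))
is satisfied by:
  {s: True}


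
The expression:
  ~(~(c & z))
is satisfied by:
  {c: True, z: True}


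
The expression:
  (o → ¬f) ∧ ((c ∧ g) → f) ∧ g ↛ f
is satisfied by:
  {g: True, f: False, c: False}


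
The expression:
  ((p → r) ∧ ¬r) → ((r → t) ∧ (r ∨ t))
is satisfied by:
  {r: True, t: True, p: True}
  {r: True, t: True, p: False}
  {r: True, p: True, t: False}
  {r: True, p: False, t: False}
  {t: True, p: True, r: False}
  {t: True, p: False, r: False}
  {p: True, t: False, r: False}


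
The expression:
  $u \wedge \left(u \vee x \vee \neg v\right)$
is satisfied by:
  {u: True}


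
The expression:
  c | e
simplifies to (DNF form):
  c | e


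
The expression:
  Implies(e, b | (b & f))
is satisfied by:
  {b: True, e: False}
  {e: False, b: False}
  {e: True, b: True}


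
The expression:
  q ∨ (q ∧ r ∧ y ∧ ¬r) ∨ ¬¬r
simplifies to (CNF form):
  q ∨ r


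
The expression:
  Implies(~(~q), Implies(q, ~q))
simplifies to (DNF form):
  ~q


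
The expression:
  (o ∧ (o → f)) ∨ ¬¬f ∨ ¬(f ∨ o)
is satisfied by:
  {f: True, o: False}
  {o: False, f: False}
  {o: True, f: True}


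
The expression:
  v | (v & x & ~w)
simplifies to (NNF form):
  v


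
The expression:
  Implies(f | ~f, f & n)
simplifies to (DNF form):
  f & n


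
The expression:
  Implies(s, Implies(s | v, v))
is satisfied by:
  {v: True, s: False}
  {s: False, v: False}
  {s: True, v: True}


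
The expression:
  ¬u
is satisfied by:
  {u: False}


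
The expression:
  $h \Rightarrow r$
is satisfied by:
  {r: True, h: False}
  {h: False, r: False}
  {h: True, r: True}


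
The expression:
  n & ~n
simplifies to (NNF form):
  False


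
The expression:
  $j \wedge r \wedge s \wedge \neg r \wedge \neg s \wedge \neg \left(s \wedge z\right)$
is never true.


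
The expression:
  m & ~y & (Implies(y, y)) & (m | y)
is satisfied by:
  {m: True, y: False}


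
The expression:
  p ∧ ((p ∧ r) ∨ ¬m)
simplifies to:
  p ∧ (r ∨ ¬m)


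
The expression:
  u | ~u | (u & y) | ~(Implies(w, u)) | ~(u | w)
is always true.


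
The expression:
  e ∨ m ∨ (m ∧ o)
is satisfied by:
  {m: True, e: True}
  {m: True, e: False}
  {e: True, m: False}


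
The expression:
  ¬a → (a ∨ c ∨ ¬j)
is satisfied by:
  {a: True, c: True, j: False}
  {a: True, c: False, j: False}
  {c: True, a: False, j: False}
  {a: False, c: False, j: False}
  {j: True, a: True, c: True}
  {j: True, a: True, c: False}
  {j: True, c: True, a: False}


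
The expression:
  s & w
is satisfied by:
  {w: True, s: True}


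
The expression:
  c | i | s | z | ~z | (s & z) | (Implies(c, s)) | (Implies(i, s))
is always true.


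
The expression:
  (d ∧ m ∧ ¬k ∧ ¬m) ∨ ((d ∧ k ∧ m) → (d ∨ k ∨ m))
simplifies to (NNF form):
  True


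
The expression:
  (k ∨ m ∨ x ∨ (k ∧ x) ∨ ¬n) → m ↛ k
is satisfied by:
  {n: True, m: True, x: False, k: False}
  {m: True, n: False, x: False, k: False}
  {n: True, m: True, x: True, k: False}
  {m: True, x: True, n: False, k: False}
  {n: True, x: False, m: False, k: False}


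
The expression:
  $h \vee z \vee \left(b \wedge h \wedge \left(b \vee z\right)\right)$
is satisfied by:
  {z: True, h: True}
  {z: True, h: False}
  {h: True, z: False}


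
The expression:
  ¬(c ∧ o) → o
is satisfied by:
  {o: True}


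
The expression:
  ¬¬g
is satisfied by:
  {g: True}


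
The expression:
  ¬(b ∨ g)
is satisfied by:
  {g: False, b: False}


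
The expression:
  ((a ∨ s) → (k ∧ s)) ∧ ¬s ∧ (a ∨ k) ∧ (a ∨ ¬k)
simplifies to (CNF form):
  False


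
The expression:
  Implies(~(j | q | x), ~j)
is always true.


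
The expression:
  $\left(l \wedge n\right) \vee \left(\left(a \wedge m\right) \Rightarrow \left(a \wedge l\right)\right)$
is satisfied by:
  {l: True, m: False, a: False}
  {m: False, a: False, l: False}
  {a: True, l: True, m: False}
  {a: True, m: False, l: False}
  {l: True, m: True, a: False}
  {m: True, l: False, a: False}
  {a: True, m: True, l: True}


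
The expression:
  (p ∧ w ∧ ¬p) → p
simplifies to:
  True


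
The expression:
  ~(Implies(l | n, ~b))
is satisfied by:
  {n: True, l: True, b: True}
  {n: True, b: True, l: False}
  {l: True, b: True, n: False}


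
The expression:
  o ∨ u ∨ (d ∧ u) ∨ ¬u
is always true.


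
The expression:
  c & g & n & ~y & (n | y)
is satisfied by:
  {c: True, g: True, n: True, y: False}


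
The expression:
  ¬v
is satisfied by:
  {v: False}


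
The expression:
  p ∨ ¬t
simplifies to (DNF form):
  p ∨ ¬t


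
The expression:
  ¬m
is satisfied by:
  {m: False}


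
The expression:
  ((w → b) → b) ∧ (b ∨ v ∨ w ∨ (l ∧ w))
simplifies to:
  b ∨ w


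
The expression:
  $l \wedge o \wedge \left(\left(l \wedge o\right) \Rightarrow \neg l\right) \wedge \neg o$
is never true.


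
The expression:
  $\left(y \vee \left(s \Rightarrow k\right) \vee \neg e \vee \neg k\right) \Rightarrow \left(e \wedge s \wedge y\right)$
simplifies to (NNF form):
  $e \wedge s \wedge y$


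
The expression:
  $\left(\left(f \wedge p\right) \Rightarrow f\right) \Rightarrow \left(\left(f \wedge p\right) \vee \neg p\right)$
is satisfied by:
  {f: True, p: False}
  {p: False, f: False}
  {p: True, f: True}


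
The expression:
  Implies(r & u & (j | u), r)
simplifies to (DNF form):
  True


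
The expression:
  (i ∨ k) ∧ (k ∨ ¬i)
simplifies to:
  k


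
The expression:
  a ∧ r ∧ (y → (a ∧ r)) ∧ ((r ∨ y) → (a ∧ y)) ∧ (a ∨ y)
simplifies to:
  a ∧ r ∧ y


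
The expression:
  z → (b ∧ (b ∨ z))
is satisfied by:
  {b: True, z: False}
  {z: False, b: False}
  {z: True, b: True}


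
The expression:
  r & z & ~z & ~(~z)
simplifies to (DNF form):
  False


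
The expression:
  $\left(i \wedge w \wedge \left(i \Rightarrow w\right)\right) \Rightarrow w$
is always true.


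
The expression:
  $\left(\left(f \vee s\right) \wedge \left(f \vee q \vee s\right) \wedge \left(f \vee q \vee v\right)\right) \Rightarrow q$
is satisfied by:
  {q: True, f: False, s: False, v: False}
  {q: True, v: True, f: False, s: False}
  {q: True, s: True, f: False, v: False}
  {q: True, v: True, s: True, f: False}
  {q: True, f: True, s: False, v: False}
  {q: True, v: True, f: True, s: False}
  {q: True, s: True, f: True, v: False}
  {q: True, v: True, s: True, f: True}
  {v: False, f: False, s: False, q: False}
  {v: True, f: False, s: False, q: False}
  {s: True, v: False, f: False, q: False}


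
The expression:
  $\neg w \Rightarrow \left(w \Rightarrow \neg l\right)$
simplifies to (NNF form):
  $\text{True}$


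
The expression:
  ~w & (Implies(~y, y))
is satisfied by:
  {y: True, w: False}


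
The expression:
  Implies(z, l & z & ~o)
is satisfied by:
  {l: True, o: False, z: False}
  {o: False, z: False, l: False}
  {l: True, o: True, z: False}
  {o: True, l: False, z: False}
  {z: True, l: True, o: False}


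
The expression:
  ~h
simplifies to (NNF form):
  ~h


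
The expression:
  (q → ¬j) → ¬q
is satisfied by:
  {j: True, q: False}
  {q: False, j: False}
  {q: True, j: True}


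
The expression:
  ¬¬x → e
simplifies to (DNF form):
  e ∨ ¬x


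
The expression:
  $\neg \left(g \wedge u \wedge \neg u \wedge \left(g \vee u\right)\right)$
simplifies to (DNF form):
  $\text{True}$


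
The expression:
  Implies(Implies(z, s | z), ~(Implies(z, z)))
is never true.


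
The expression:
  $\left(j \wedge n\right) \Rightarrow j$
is always true.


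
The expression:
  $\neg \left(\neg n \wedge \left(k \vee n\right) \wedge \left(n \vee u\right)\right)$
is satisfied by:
  {n: True, u: False, k: False}
  {u: False, k: False, n: False}
  {n: True, k: True, u: False}
  {k: True, u: False, n: False}
  {n: True, u: True, k: False}
  {u: True, n: False, k: False}
  {n: True, k: True, u: True}


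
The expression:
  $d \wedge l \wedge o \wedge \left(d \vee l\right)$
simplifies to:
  $d \wedge l \wedge o$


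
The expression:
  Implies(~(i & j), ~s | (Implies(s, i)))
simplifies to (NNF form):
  i | ~s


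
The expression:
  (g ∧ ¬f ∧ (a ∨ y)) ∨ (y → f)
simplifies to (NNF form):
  f ∨ g ∨ ¬y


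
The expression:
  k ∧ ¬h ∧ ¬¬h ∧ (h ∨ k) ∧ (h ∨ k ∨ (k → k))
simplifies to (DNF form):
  False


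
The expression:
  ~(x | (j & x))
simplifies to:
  ~x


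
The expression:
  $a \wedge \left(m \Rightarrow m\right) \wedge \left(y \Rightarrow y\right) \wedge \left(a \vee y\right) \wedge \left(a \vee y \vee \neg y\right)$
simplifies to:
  $a$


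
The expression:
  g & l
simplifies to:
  g & l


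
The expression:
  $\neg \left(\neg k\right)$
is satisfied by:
  {k: True}


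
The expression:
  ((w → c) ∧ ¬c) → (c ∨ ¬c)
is always true.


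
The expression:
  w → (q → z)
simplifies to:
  z ∨ ¬q ∨ ¬w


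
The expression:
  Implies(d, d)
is always true.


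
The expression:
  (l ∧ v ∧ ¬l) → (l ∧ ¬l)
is always true.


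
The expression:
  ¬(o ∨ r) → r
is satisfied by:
  {r: True, o: True}
  {r: True, o: False}
  {o: True, r: False}


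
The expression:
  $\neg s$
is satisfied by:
  {s: False}


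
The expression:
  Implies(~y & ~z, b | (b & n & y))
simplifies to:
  b | y | z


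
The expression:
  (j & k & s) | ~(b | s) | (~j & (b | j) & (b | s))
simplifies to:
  (b & ~j) | (j & k & s) | (~b & ~s)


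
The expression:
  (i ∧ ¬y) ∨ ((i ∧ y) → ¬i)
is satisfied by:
  {y: False, i: False}
  {i: True, y: False}
  {y: True, i: False}


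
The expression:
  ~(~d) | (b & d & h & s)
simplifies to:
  d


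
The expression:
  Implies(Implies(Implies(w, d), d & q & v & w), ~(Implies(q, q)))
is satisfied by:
  {d: True, v: False, w: False, q: False}
  {d: True, q: True, v: False, w: False}
  {d: True, v: True, w: False, q: False}
  {d: True, q: True, v: True, w: False}
  {q: False, v: False, w: False, d: False}
  {q: True, v: False, w: False, d: False}
  {v: True, q: False, w: False, d: False}
  {q: True, v: True, w: False, d: False}
  {w: True, d: True, q: False, v: False}
  {q: True, w: True, d: True, v: False}
  {w: True, d: True, v: True, q: False}


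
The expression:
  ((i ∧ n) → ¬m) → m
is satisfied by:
  {m: True}


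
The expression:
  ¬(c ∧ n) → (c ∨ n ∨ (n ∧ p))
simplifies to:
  c ∨ n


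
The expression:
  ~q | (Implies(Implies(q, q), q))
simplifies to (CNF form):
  True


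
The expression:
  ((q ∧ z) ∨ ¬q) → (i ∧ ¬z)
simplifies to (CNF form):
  ¬z ∧ (i ∨ q)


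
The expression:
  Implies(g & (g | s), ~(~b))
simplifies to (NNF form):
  b | ~g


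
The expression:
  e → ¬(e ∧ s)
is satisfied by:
  {s: False, e: False}
  {e: True, s: False}
  {s: True, e: False}


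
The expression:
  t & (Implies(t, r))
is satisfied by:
  {t: True, r: True}


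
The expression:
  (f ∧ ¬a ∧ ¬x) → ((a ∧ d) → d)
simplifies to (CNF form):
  True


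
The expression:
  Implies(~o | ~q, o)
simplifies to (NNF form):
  o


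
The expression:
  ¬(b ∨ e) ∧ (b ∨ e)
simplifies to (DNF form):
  False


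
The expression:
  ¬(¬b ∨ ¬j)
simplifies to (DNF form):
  b ∧ j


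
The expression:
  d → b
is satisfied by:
  {b: True, d: False}
  {d: False, b: False}
  {d: True, b: True}


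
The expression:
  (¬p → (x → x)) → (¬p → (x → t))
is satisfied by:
  {t: True, p: True, x: False}
  {t: True, p: False, x: False}
  {p: True, t: False, x: False}
  {t: False, p: False, x: False}
  {x: True, t: True, p: True}
  {x: True, t: True, p: False}
  {x: True, p: True, t: False}


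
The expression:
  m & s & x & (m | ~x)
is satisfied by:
  {m: True, s: True, x: True}


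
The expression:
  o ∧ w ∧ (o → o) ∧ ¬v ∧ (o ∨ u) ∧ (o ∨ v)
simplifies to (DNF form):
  o ∧ w ∧ ¬v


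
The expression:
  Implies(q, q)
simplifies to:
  True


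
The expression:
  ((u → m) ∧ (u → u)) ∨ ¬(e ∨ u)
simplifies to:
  m ∨ ¬u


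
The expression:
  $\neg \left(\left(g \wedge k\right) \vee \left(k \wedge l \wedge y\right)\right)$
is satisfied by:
  {g: False, l: False, k: False, y: False}
  {y: True, g: False, l: False, k: False}
  {l: True, y: False, g: False, k: False}
  {y: True, l: True, g: False, k: False}
  {g: True, y: False, l: False, k: False}
  {y: True, g: True, l: False, k: False}
  {l: True, g: True, y: False, k: False}
  {y: True, l: True, g: True, k: False}
  {k: True, y: False, g: False, l: False}
  {k: True, y: True, g: False, l: False}
  {k: True, l: True, y: False, g: False}


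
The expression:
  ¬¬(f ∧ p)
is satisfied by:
  {p: True, f: True}


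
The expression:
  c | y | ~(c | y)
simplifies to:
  True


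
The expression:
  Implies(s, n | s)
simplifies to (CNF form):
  True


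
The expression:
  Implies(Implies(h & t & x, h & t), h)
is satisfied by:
  {h: True}


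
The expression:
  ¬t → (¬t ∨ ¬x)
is always true.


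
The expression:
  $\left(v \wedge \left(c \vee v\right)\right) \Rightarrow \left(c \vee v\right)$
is always true.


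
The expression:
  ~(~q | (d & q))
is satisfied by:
  {q: True, d: False}


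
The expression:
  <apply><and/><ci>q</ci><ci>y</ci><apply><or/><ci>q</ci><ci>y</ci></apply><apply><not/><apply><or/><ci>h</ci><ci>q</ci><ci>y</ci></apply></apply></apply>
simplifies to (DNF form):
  <false/>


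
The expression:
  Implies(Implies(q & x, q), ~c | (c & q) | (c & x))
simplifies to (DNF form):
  q | x | ~c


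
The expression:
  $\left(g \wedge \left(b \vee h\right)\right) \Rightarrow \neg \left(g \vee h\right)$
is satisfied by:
  {b: False, g: False, h: False}
  {h: True, b: False, g: False}
  {b: True, h: False, g: False}
  {h: True, b: True, g: False}
  {g: True, h: False, b: False}


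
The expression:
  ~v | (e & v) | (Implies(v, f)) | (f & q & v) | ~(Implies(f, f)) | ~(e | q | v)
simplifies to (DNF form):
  e | f | ~v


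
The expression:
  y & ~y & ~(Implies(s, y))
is never true.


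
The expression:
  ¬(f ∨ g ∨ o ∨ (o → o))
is never true.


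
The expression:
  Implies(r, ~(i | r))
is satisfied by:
  {r: False}


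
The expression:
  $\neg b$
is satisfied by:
  {b: False}


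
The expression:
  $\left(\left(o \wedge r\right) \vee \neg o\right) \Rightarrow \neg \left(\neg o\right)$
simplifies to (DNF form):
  $o$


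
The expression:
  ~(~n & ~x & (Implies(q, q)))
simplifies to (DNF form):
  n | x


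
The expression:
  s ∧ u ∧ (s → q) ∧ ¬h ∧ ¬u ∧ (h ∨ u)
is never true.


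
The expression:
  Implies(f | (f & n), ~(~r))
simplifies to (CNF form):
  r | ~f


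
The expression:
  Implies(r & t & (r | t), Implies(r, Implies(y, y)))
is always true.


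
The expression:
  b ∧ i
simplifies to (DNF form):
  b ∧ i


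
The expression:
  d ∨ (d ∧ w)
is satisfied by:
  {d: True}


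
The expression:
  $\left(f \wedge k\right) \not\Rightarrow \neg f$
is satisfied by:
  {f: True, k: True}


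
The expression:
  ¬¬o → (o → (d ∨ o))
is always true.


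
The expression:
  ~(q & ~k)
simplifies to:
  k | ~q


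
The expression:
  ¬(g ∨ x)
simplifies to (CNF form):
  ¬g ∧ ¬x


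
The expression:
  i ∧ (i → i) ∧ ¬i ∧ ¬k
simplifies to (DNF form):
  False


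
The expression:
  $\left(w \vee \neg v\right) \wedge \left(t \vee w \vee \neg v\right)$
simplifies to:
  $w \vee \neg v$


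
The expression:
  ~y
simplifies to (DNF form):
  ~y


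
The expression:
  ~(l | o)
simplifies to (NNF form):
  ~l & ~o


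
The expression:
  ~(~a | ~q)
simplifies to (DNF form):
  a & q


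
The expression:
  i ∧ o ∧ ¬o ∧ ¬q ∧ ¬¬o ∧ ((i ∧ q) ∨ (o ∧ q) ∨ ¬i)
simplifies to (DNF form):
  False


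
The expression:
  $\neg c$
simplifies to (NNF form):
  $\neg c$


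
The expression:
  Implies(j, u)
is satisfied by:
  {u: True, j: False}
  {j: False, u: False}
  {j: True, u: True}


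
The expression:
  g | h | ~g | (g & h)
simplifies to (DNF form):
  True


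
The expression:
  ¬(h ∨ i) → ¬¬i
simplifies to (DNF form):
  h ∨ i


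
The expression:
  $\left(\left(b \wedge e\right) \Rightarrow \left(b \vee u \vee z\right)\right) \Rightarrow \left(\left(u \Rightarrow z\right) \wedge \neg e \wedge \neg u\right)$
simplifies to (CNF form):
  $\neg e \wedge \neg u$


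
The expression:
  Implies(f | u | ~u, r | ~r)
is always true.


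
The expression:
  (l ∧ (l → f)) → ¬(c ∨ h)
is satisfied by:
  {c: False, l: False, f: False, h: False}
  {h: True, c: False, l: False, f: False}
  {c: True, h: False, l: False, f: False}
  {h: True, c: True, l: False, f: False}
  {f: True, h: False, c: False, l: False}
  {h: True, f: True, c: False, l: False}
  {f: True, c: True, h: False, l: False}
  {h: True, f: True, c: True, l: False}
  {l: True, f: False, c: False, h: False}
  {l: True, h: True, f: False, c: False}
  {l: True, c: True, f: False, h: False}
  {h: True, l: True, c: True, f: False}
  {l: True, f: True, h: False, c: False}


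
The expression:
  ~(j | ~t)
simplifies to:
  t & ~j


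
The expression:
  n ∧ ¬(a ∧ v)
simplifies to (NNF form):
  n ∧ (¬a ∨ ¬v)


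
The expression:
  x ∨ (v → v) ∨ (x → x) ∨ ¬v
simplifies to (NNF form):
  True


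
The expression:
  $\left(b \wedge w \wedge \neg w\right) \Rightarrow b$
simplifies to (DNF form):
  $\text{True}$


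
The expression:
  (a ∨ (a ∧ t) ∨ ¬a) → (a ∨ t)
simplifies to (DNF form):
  a ∨ t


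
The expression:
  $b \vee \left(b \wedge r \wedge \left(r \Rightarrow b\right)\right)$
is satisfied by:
  {b: True}


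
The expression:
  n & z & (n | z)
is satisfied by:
  {z: True, n: True}


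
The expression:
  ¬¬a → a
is always true.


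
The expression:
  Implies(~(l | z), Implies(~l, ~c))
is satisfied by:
  {z: True, l: True, c: False}
  {z: True, c: False, l: False}
  {l: True, c: False, z: False}
  {l: False, c: False, z: False}
  {z: True, l: True, c: True}
  {z: True, c: True, l: False}
  {l: True, c: True, z: False}


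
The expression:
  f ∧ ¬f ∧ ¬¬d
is never true.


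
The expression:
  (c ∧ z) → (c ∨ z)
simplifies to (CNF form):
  True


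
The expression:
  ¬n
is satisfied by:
  {n: False}


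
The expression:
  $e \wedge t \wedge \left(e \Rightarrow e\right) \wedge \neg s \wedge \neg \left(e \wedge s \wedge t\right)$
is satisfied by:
  {t: True, e: True, s: False}


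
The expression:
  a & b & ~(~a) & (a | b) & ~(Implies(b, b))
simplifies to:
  False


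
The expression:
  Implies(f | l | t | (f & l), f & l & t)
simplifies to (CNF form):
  (f | ~t) & (l | ~f) & (t | ~l)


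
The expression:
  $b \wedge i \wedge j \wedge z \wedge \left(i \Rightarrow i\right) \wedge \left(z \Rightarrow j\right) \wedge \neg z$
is never true.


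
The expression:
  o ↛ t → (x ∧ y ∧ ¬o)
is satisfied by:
  {t: True, o: False}
  {o: False, t: False}
  {o: True, t: True}


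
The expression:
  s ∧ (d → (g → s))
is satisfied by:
  {s: True}


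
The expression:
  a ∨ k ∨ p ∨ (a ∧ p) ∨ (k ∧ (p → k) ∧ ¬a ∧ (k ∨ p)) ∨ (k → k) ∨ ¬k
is always true.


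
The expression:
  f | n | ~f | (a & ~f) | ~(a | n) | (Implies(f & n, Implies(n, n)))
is always true.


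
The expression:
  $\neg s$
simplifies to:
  $\neg s$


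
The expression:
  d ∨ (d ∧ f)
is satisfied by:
  {d: True}


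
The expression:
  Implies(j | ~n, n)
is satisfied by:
  {n: True}


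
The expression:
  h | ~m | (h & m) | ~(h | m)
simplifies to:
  h | ~m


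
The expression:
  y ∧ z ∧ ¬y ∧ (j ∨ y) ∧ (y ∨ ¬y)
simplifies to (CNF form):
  False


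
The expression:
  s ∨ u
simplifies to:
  s ∨ u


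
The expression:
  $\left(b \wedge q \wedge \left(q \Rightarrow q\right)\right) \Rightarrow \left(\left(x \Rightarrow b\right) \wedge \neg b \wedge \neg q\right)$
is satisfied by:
  {q: False, b: False}
  {b: True, q: False}
  {q: True, b: False}


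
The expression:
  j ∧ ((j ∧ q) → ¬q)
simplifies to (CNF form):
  j ∧ ¬q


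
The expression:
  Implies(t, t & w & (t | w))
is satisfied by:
  {w: True, t: False}
  {t: False, w: False}
  {t: True, w: True}


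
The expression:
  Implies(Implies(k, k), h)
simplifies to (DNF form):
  h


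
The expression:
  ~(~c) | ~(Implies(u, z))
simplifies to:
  c | (u & ~z)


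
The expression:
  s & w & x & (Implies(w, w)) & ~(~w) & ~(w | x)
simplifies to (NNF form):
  False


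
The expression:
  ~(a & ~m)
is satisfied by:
  {m: True, a: False}
  {a: False, m: False}
  {a: True, m: True}


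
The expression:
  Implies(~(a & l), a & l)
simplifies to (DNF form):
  a & l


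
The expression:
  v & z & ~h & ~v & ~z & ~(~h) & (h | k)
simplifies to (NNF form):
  False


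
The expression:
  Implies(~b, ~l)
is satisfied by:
  {b: True, l: False}
  {l: False, b: False}
  {l: True, b: True}


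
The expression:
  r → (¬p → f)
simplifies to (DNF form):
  f ∨ p ∨ ¬r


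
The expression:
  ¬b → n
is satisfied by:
  {n: True, b: True}
  {n: True, b: False}
  {b: True, n: False}


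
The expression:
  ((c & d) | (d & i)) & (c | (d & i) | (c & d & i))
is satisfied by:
  {i: True, c: True, d: True}
  {i: True, d: True, c: False}
  {c: True, d: True, i: False}


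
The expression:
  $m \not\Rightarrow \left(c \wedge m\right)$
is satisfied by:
  {m: True, c: False}


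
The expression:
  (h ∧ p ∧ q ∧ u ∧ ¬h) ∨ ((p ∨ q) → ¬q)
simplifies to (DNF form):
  ¬q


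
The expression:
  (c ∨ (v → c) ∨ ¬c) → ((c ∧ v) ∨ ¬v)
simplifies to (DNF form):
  c ∨ ¬v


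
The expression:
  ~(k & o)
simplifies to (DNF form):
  ~k | ~o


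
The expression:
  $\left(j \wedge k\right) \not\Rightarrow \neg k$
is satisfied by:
  {j: True, k: True}


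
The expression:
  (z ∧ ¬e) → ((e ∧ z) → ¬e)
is always true.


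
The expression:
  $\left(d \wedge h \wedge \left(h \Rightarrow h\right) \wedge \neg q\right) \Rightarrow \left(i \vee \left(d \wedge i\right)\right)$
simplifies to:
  $i \vee q \vee \neg d \vee \neg h$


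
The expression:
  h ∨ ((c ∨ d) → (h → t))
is always true.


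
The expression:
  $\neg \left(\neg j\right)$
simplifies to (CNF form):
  $j$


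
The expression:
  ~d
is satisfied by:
  {d: False}


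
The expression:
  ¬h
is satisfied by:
  {h: False}


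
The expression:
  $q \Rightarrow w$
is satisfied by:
  {w: True, q: False}
  {q: False, w: False}
  {q: True, w: True}


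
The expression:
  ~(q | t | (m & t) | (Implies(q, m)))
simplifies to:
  False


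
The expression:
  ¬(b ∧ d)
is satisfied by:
  {d: False, b: False}
  {b: True, d: False}
  {d: True, b: False}


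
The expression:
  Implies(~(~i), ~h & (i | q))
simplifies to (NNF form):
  ~h | ~i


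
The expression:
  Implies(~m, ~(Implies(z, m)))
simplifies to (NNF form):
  m | z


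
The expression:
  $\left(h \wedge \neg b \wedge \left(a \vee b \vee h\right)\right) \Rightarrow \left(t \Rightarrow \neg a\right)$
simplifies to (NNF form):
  $b \vee \neg a \vee \neg h \vee \neg t$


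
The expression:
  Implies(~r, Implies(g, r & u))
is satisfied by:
  {r: True, g: False}
  {g: False, r: False}
  {g: True, r: True}


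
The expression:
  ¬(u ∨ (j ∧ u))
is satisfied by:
  {u: False}


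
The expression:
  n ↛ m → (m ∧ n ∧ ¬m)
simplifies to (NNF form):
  m ∨ ¬n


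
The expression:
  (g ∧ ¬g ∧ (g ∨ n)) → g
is always true.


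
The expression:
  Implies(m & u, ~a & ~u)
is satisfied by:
  {u: False, m: False}
  {m: True, u: False}
  {u: True, m: False}


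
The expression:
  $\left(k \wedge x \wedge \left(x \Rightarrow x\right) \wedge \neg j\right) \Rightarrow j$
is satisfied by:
  {j: True, k: False, x: False}
  {j: False, k: False, x: False}
  {x: True, j: True, k: False}
  {x: True, j: False, k: False}
  {k: True, j: True, x: False}
  {k: True, j: False, x: False}
  {k: True, x: True, j: True}


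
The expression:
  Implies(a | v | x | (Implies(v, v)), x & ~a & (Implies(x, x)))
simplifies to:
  x & ~a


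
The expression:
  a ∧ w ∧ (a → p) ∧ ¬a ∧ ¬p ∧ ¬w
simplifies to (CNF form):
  False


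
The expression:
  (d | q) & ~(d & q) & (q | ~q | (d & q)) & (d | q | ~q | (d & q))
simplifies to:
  (d & ~q) | (q & ~d)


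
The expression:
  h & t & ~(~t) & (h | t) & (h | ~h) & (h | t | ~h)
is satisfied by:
  {t: True, h: True}


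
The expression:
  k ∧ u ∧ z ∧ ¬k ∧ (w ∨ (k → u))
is never true.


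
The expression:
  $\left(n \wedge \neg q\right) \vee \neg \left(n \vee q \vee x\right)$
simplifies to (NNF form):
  $\neg q \wedge \left(n \vee \neg x\right)$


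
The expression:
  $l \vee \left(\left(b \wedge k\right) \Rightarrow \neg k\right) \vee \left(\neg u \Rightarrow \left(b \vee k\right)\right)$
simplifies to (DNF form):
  $\text{True}$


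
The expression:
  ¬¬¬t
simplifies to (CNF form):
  ¬t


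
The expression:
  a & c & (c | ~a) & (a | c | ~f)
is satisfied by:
  {a: True, c: True}


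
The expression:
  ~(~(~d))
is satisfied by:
  {d: False}


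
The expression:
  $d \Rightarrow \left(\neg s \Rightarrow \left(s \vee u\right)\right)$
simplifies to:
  $s \vee u \vee \neg d$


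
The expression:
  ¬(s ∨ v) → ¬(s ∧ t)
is always true.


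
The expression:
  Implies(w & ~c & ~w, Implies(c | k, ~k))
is always true.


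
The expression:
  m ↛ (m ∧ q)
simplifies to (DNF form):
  m ∧ ¬q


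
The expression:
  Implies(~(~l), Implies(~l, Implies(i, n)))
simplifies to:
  True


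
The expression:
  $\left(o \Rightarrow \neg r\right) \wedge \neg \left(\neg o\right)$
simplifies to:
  $o \wedge \neg r$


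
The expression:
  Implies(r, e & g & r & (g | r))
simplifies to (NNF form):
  ~r | (e & g)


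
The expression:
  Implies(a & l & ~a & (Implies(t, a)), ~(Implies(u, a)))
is always true.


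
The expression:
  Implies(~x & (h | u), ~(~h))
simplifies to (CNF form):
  h | x | ~u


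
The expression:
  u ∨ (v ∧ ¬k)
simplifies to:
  u ∨ (v ∧ ¬k)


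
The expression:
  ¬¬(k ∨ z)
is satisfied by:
  {k: True, z: True}
  {k: True, z: False}
  {z: True, k: False}


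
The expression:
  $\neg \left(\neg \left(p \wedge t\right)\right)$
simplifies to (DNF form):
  $p \wedge t$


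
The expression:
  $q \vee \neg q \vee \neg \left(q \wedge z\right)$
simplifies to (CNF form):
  $\text{True}$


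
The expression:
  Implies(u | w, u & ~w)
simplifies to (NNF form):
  ~w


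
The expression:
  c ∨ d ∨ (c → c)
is always true.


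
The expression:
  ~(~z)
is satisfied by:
  {z: True}


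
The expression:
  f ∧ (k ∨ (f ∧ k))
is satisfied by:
  {f: True, k: True}


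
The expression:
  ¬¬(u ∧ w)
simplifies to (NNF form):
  u ∧ w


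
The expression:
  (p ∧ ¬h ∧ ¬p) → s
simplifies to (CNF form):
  True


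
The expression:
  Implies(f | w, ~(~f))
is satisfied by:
  {f: True, w: False}
  {w: False, f: False}
  {w: True, f: True}


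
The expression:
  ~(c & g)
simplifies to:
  ~c | ~g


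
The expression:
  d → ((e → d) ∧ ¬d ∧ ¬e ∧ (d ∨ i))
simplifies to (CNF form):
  ¬d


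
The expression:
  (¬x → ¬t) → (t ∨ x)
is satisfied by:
  {x: True, t: True}
  {x: True, t: False}
  {t: True, x: False}


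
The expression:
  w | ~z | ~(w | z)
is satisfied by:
  {w: True, z: False}
  {z: False, w: False}
  {z: True, w: True}


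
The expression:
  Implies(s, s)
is always true.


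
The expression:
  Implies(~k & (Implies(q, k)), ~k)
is always true.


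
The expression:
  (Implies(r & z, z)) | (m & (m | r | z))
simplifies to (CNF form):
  True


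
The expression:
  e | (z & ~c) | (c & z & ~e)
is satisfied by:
  {z: True, e: True}
  {z: True, e: False}
  {e: True, z: False}


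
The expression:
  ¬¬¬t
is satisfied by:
  {t: False}


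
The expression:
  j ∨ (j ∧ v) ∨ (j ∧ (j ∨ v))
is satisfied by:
  {j: True}


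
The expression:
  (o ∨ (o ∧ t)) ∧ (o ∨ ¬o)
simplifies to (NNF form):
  o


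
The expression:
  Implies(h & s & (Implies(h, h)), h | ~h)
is always true.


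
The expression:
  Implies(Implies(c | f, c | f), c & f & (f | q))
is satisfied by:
  {c: True, f: True}


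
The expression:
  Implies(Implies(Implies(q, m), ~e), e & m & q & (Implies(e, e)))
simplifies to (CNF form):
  e & (m | ~q)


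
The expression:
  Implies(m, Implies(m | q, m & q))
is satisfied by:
  {q: True, m: False}
  {m: False, q: False}
  {m: True, q: True}


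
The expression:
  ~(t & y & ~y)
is always true.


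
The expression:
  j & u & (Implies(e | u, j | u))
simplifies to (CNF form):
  j & u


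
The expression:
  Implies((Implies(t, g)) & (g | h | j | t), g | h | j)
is always true.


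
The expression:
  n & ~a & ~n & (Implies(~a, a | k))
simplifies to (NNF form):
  False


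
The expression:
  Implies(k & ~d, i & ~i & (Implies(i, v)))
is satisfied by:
  {d: True, k: False}
  {k: False, d: False}
  {k: True, d: True}


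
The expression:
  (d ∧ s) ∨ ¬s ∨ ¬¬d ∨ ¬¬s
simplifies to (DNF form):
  True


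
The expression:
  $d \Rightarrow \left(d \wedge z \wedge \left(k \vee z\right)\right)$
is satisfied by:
  {z: True, d: False}
  {d: False, z: False}
  {d: True, z: True}


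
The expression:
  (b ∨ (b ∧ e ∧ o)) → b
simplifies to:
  True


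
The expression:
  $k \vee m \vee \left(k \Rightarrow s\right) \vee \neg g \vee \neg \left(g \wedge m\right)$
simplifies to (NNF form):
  $\text{True}$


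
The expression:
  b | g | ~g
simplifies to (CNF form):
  True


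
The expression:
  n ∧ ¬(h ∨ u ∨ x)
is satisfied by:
  {n: True, x: False, h: False, u: False}


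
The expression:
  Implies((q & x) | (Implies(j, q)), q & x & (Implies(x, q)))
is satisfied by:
  {j: True, x: True, q: False}
  {j: True, x: False, q: False}
  {q: True, j: True, x: True}
  {q: True, x: True, j: False}


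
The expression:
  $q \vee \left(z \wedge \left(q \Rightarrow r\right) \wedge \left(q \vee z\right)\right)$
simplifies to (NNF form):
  $q \vee z$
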